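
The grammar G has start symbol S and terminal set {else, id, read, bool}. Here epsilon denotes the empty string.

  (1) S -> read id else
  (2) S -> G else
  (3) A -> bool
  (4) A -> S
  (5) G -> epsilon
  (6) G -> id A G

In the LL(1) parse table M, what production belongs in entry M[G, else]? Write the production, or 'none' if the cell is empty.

G -> epsilon

FIRST(G): from G->epsilon we get {epsilon}; from G->id A G we get {id}. So FIRST(G) = {epsilon, id}.
FIRST(S): from S->read id else we get {read}; from S->G else we get {else, id}. So FIRST(S) = {else, id, read}.
FIRST(A): from A->bool we get {bool}; from A->S we get {else, id, read}. So FIRST(A) = {bool, else, id, read}.
FOLLOW(S) includes $ since S is the start symbol.
FOLLOW(G): in S->G else, G is followed by else with FIRST {else}; in G->id A G, the suffix after G is empty (adds nothing new). Thus FOLLOW(G) = {else}.
For G -> epsilon: FIRST(epsilon) = {epsilon}, so it goes in M[G, t] for t ∈ {}; since epsilon ∈ FIRST, also for every t ∈ FOLLOW(G) = {else}.
For G -> id A G: FIRST(id A G) = {id}, so it goes in M[G, t] for t ∈ {id}.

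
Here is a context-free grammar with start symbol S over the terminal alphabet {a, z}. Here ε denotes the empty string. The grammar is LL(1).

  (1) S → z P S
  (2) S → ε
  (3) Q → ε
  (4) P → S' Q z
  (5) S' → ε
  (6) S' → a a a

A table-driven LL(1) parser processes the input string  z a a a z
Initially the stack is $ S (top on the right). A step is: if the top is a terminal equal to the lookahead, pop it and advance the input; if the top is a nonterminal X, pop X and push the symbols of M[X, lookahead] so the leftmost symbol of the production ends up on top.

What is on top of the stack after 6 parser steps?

     Stack          Input        Action
  1  $ S            z a a a z $  expand S → z P S
  2  $ S P z        z a a a z $  match z
  3  $ S P          a a a z $    expand P → S' Q z
  4  $ S z Q S'     a a a z $    expand S' → a a a
  5  $ S z Q a a a  a a a z $    match a
  6  $ S z Q a a    a a z $      match a
Stack after step 6: $ S z Q a (top = a).

a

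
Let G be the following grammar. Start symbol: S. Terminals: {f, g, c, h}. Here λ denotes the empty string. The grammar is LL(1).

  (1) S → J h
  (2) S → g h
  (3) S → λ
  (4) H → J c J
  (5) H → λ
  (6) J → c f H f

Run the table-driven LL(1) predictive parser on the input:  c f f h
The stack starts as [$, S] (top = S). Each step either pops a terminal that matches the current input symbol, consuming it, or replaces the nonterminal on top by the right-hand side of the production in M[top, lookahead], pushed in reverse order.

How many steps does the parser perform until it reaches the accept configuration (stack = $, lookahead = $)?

step 1: stack=$ S  input=c f f h $  — expand S → J h
step 2: stack=$ h J  input=c f f h $  — expand J → c f H f
step 3: stack=$ h f H f c  input=c f f h $  — match c
step 4: stack=$ h f H f  input=f f h $  — match f
step 5: stack=$ h f H  input=f h $  — expand H → λ
step 6: stack=$ h f  input=f h $  — match f
step 7: stack=$ h  input=h $  — match h
Accept reached after 7 steps.

7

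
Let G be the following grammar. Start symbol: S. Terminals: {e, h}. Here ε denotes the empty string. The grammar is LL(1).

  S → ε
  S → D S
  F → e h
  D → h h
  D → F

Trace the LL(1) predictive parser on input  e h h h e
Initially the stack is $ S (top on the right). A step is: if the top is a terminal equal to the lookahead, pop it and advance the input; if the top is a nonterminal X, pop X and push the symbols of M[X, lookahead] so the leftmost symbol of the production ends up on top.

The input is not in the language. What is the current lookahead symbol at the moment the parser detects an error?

$

step 1: stack=$ S  input=e h h h e $  — expand S → D S
step 2: stack=$ S D  input=e h h h e $  — expand D → F
step 3: stack=$ S F  input=e h h h e $  — expand F → e h
step 4: stack=$ S h e  input=e h h h e $  — match e
step 5: stack=$ S h  input=h h h e $  — match h
step 6: stack=$ S  input=h h e $  — expand S → D S
step 7: stack=$ S D  input=h h e $  — expand D → h h
step 8: stack=$ S h h  input=h h e $  — match h
step 9: stack=$ S h  input=h e $  — match h
step 10: stack=$ S  input=e $  — expand S → D S
step 11: stack=$ S D  input=e $  — expand D → F
step 12: stack=$ S F  input=e $  — expand F → e h
step 13: stack=$ S h e  input=e $  — match e
step 14: stack=$ S h  input=$  — error: top is terminal h but lookahead is $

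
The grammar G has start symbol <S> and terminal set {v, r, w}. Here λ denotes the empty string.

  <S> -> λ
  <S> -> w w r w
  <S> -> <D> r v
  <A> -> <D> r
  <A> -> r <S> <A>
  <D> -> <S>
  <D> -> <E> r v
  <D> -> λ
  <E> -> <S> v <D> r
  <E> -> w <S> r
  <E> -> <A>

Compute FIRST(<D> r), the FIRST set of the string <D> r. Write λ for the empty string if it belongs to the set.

FIRST(<S>): from <S>->λ we get {λ}; from <S>->w w r w we get {w}; from <S>-><D> r v we get {r, v, w}. So FIRST(<S>) = {λ, r, v, w}.
FIRST(<A>): from <A>-><D> r we get {r, v, w}; from <A>->r <S> <A> we get {r}. So FIRST(<A>) = {r, v, w}.
FIRST(<E>): from <E>-><S> v <D> r we get {r, v, w}; from <E>->w <S> r we get {w}; from <E>-><A> we get {r, v, w}. So FIRST(<E>) = {r, v, w}.
FIRST(<D>): from <D>-><S> we get {λ, r, v, w}; from <D>-><E> r v we get {r, v, w}; from <D>->λ we get {λ}. So FIRST(<D>) = {λ, r, v, w}.
FIRST(<D> r): take FIRST of each symbol in turn, carrying on past any symbol whose FIRST contains λ; result {r, v, w}.

{r, v, w}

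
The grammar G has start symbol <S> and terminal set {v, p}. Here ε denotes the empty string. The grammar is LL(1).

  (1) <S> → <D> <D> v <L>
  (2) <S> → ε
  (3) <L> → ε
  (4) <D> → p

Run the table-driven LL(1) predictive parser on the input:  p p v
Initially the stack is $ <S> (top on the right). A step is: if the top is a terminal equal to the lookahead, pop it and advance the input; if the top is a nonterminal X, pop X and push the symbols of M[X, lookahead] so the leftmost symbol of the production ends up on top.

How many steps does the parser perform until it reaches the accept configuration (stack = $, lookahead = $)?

     Stack            Input    Action
  1  $ <S>            p p v $  expand <S> → <D> <D> v <L>
  2  $ <L> v <D> <D>  p p v $  expand <D> → p
  3  $ <L> v <D> p    p p v $  match p
  4  $ <L> v <D>      p v $    expand <D> → p
  5  $ <L> v p        p v $    match p
  6  $ <L> v          v $      match v
  7  $ <L>            $        expand <L> → ε
Accept reached after 7 steps.

7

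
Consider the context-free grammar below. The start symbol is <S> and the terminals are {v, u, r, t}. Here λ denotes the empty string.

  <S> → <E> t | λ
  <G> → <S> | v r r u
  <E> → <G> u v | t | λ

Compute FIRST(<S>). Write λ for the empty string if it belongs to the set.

FIRST(<S>) = {λ, t, u, v}  (via <E> t)
FIRST(<G>) = {λ, t, u, v}  (via <S>)
FIRST(<E>) = {λ, t, u, v}  (via <G> u v)

{λ, t, u, v}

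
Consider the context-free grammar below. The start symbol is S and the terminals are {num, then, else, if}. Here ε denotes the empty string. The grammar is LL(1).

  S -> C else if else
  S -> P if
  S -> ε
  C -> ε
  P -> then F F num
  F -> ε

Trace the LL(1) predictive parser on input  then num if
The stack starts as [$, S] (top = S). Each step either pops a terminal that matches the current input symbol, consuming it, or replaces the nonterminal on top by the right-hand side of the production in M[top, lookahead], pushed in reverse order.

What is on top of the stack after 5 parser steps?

num

     Stack              Input          Action
  1  $ S                then num if $  expand S -> P if
  2  $ if P             then num if $  expand P -> then F F num
  3  $ if num F F then  then num if $  match then
  4  $ if num F F       num if $       expand F -> ε
  5  $ if num F         num if $       expand F -> ε
Stack after step 5: $ if num (top = num).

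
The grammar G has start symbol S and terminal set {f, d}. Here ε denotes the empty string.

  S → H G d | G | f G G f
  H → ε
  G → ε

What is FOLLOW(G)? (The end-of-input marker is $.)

FIRST(H) = {ε}
FIRST(G) = {ε}
FIRST(S) = {ε, d, f}  (via H G d, G)
FOLLOW(S) includes $ since S is the start symbol.
FOLLOW(S): S appears on no right-hand side. Thus FOLLOW(S) = {$}.
FOLLOW(H): in S→H G d, H is followed by G d with FIRST {d}. Thus FOLLOW(H) = {d}.
FOLLOW(G): in S→H G d, G is followed by d with FIRST {d}; in S→G, the suffix after G is empty, so FOLLOW(G) ⊇ FOLLOW(S) = {$}; in S→f G G f (occurrence 1), G is followed by G f with FIRST {f}; in S→f G G f (occurrence 2), G is followed by f with FIRST {f}. Thus FOLLOW(G) = {$, d, f}.

{$, d, f}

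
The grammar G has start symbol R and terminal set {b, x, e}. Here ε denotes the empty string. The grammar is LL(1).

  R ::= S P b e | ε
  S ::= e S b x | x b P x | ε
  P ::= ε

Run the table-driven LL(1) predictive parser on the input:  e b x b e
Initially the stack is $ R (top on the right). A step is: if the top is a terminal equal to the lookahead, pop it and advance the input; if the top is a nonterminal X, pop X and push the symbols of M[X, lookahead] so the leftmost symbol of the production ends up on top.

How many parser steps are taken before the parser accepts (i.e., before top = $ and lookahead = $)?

9

     Stack            Input        Action
  1  $ R              e b x b e $  expand R ::= S P b e
  2  $ e b P S        e b x b e $  expand S ::= e S b x
  3  $ e b P x b S e  e b x b e $  match e
  4  $ e b P x b S    b x b e $    expand S ::= ε
  5  $ e b P x b      b x b e $    match b
  6  $ e b P x        x b e $      match x
  7  $ e b P          b e $        expand P ::= ε
  8  $ e b            b e $        match b
  9  $ e              e $          match e
Accept reached after 9 steps.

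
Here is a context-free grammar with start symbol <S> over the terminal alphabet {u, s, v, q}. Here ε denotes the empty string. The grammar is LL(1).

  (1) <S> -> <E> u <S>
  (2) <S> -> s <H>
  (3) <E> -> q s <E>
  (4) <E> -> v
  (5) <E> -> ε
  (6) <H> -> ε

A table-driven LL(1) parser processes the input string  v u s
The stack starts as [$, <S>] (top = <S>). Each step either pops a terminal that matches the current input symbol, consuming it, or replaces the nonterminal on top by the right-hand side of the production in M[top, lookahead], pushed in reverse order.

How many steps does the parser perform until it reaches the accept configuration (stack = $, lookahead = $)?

step 1: stack=$ <S>  input=v u s $  — expand <S> -> <E> u <S>
step 2: stack=$ <S> u <E>  input=v u s $  — expand <E> -> v
step 3: stack=$ <S> u v  input=v u s $  — match v
step 4: stack=$ <S> u  input=u s $  — match u
step 5: stack=$ <S>  input=s $  — expand <S> -> s <H>
step 6: stack=$ <H> s  input=s $  — match s
step 7: stack=$ <H>  input=$  — expand <H> -> ε
Accept reached after 7 steps.

7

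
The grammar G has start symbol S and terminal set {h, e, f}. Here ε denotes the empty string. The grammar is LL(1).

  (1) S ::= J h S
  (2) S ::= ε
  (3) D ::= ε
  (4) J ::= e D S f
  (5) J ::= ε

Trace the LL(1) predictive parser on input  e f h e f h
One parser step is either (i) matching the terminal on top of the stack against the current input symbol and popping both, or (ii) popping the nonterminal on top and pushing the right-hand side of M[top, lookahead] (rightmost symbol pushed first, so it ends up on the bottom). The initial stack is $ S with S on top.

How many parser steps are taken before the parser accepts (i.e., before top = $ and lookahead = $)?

15

      Stack          Input          Action
   1  $ S            e f h e f h $  expand S ::= J h S
   2  $ S h J        e f h e f h $  expand J ::= e D S f
   3  $ S h f S D e  e f h e f h $  match e
   4  $ S h f S D    f h e f h $    expand D ::= ε
   5  $ S h f S      f h e f h $    expand S ::= ε
   6  $ S h f        f h e f h $    match f
   7  $ S h          h e f h $      match h
   8  $ S            e f h $        expand S ::= J h S
   9  $ S h J        e f h $        expand J ::= e D S f
  10  $ S h f S D e  e f h $        match e
  11  $ S h f S D    f h $          expand D ::= ε
  12  $ S h f S      f h $          expand S ::= ε
  13  $ S h f        f h $          match f
  14  $ S h          h $            match h
  15  $ S            $              expand S ::= ε
Accept reached after 15 steps.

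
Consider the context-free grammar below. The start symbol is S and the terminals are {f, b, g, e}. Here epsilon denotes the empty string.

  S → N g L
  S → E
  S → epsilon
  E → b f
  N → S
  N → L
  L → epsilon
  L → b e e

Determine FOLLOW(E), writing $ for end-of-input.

FIRST(E): from E→b f we get {b}. So FIRST(E) = {b}.
FIRST(L): from L→epsilon we get {epsilon}; from L→b e e we get {b}. So FIRST(L) = {epsilon, b}.
FIRST(S): from S→N g L we get {b, g}; from S→E we get {b}; from S→epsilon we get {epsilon}. So FIRST(S) = {epsilon, b, g}.
FIRST(N): from N→S we get {epsilon, b, g}; from N→L we get {epsilon, b}. So FIRST(N) = {epsilon, b, g}.
FOLLOW(S) includes $ since S is the start symbol.
FOLLOW(N): in S→N g L, N is followed by g L with FIRST {g}. Thus FOLLOW(N) = {g}.
FOLLOW(S): in N→S, the suffix after S is empty, so FOLLOW(S) ⊇ FOLLOW(N) = {g}. Thus FOLLOW(S) = {$, g}.
FOLLOW(E): in S→E, the suffix after E is empty, so FOLLOW(E) ⊇ FOLLOW(S) = {$, g}. Thus FOLLOW(E) = {$, g}.
FOLLOW(L): in S→N g L, the suffix after L is empty, so FOLLOW(L) ⊇ FOLLOW(S) = {$, g}; in N→L, the suffix after L is empty, so FOLLOW(L) ⊇ FOLLOW(N) = {g}. Thus FOLLOW(L) = {$, g}.

{$, g}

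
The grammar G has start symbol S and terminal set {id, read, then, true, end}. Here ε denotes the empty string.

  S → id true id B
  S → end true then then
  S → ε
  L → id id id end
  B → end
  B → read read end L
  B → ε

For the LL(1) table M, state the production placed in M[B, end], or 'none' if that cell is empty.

FIRST(S) = {ε, end, id}
FIRST(L) = {id}
FIRST(B) = {ε, end, read}
FOLLOW(S) includes $ since S is the start symbol.
FOLLOW(S): S appears on no right-hand side. Thus FOLLOW(S) = {$}.
FOLLOW(B): in S→id true id B, the suffix after B is empty, so FOLLOW(B) ⊇ FOLLOW(S) = {$}. Thus FOLLOW(B) = {$}.
For B → end: FIRST(end) = {end}, so it goes in M[B, t] for t ∈ {end}.
For B → read read end L: FIRST(read read end L) = {read}, so it goes in M[B, t] for t ∈ {read}.
For B → ε: FIRST(ε) = {ε}, so it goes in M[B, t] for t ∈ {}; since ε ∈ FIRST, also for every t ∈ FOLLOW(B) = {$}.

B → end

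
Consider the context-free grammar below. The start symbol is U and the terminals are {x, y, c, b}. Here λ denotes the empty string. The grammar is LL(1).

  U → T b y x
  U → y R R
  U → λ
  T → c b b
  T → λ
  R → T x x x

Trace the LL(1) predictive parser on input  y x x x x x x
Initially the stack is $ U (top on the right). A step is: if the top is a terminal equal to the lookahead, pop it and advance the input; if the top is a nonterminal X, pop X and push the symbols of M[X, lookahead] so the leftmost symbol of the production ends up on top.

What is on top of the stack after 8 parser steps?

step 1: stack=$ U  input=y x x x x x x $  — expand U → y R R
step 2: stack=$ R R y  input=y x x x x x x $  — match y
step 3: stack=$ R R  input=x x x x x x $  — expand R → T x x x
step 4: stack=$ R x x x T  input=x x x x x x $  — expand T → λ
step 5: stack=$ R x x x  input=x x x x x x $  — match x
step 6: stack=$ R x x  input=x x x x x $  — match x
step 7: stack=$ R x  input=x x x x $  — match x
step 8: stack=$ R  input=x x x $  — expand R → T x x x
Stack after step 8: $ x x x T (top = T).

T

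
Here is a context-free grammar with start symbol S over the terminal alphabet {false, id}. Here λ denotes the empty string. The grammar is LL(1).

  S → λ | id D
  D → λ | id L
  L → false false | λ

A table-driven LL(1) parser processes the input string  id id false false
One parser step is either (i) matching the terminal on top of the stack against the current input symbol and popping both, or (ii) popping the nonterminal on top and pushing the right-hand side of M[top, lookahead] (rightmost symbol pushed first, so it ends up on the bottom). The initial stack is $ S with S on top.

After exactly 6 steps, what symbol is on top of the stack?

     Stack          Input                Action
  1  $ S            id id false false $  expand S → id D
  2  $ D id         id id false false $  match id
  3  $ D            id false false $     expand D → id L
  4  $ L id         id false false $     match id
  5  $ L            false false $        expand L → false false
  6  $ false false  false false $        match false
Stack after step 6: $ false (top = false).

false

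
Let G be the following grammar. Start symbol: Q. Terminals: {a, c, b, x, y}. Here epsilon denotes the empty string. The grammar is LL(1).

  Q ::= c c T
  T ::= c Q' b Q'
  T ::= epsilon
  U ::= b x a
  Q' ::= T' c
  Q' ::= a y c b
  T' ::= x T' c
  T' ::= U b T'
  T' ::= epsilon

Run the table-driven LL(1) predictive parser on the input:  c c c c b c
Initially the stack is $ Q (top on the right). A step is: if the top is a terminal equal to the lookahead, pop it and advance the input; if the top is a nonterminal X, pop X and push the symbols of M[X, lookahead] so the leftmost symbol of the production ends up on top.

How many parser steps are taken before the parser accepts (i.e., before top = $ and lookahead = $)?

step 1: stack=$ Q  input=c c c c b c $  — expand Q ::= c c T
step 2: stack=$ T c c  input=c c c c b c $  — match c
step 3: stack=$ T c  input=c c c b c $  — match c
step 4: stack=$ T  input=c c b c $  — expand T ::= c Q' b Q'
step 5: stack=$ Q' b Q' c  input=c c b c $  — match c
step 6: stack=$ Q' b Q'  input=c b c $  — expand Q' ::= T' c
step 7: stack=$ Q' b c T'  input=c b c $  — expand T' ::= epsilon
step 8: stack=$ Q' b c  input=c b c $  — match c
step 9: stack=$ Q' b  input=b c $  — match b
step 10: stack=$ Q'  input=c $  — expand Q' ::= T' c
step 11: stack=$ c T'  input=c $  — expand T' ::= epsilon
step 12: stack=$ c  input=c $  — match c
Accept reached after 12 steps.

12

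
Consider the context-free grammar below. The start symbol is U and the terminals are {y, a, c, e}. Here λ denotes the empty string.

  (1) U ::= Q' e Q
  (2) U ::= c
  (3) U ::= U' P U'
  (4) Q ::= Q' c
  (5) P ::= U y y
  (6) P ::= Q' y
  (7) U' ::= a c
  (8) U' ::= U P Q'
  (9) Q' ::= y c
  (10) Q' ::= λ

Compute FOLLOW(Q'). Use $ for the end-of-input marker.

FIRST(Q') = {λ, y}
FIRST(Q) = {c, y}  (via Q' c)
FIRST(U) = {a, c, e, y}  (via Q' e Q, U' P U')
FIRST(P) = {a, c, e, y}  (via U y y, Q' y)
FIRST(U') = {a, c, e, y}  (via U P Q')
FOLLOW(U) includes $ since U is the start symbol.
FOLLOW(U): in P::=U y y, U is followed by y y with FIRST {y}; in U'::=U P Q', U is followed by P Q' with FIRST {a, c, e, y}. Thus FOLLOW(U) = {$, a, c, e, y}.
FOLLOW(Q): in U::=Q' e Q, the suffix after Q is empty, so FOLLOW(Q) ⊇ FOLLOW(U) = {$, a, c, e, y}. Thus FOLLOW(Q) = {$, a, c, e, y}.
FOLLOW(U'): in U::=U' P U' (occurrence 1), U' is followed by P U' with FIRST {a, c, e, y}; in U::=U' P U' (occurrence 2), the suffix after U' is empty, so FOLLOW(U') ⊇ FOLLOW(U) = {$, a, c, e, y}. Thus FOLLOW(U') = {$, a, c, e, y}.
FOLLOW(P): in U::=U' P U', P is followed by U' with FIRST {a, c, e, y}; in U'::=U P Q', P is followed by Q' with FIRST {λ, y}; in U'::=U P Q', the suffix after P is nullable, so FOLLOW(P) ⊇ FOLLOW(U') = {$, a, c, e, y}. Thus FOLLOW(P) = {$, a, c, e, y}.
FOLLOW(Q'): in U::=Q' e Q, Q' is followed by e Q with FIRST {e}; in Q::=Q' c, Q' is followed by c with FIRST {c}; in P::=Q' y, Q' is followed by y with FIRST {y}; in U'::=U P Q', the suffix after Q' is empty, so FOLLOW(Q') ⊇ FOLLOW(U') = {$, a, c, e, y}. Thus FOLLOW(Q') = {$, a, c, e, y}.

{$, a, c, e, y}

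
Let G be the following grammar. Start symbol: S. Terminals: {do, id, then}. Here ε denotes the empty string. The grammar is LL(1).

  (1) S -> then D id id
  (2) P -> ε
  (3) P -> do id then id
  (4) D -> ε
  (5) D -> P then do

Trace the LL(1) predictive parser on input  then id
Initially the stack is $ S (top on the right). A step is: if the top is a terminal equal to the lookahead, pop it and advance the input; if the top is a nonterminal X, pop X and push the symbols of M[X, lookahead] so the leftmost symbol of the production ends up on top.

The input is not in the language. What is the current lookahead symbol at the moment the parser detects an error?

$

step 1: stack=$ S  input=then id $  — expand S -> then D id id
step 2: stack=$ id id D then  input=then id $  — match then
step 3: stack=$ id id D  input=id $  — expand D -> ε
step 4: stack=$ id id  input=id $  — match id
step 5: stack=$ id  input=$  — error: top is terminal id but lookahead is $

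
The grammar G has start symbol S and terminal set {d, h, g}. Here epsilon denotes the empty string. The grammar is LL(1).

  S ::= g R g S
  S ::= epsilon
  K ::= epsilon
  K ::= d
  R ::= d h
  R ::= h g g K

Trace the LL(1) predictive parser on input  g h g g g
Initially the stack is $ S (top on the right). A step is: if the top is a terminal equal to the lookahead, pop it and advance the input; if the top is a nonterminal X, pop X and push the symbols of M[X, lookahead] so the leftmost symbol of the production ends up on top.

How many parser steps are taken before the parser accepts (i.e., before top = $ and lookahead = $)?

step 1: stack=$ S  input=g h g g g $  — expand S ::= g R g S
step 2: stack=$ S g R g  input=g h g g g $  — match g
step 3: stack=$ S g R  input=h g g g $  — expand R ::= h g g K
step 4: stack=$ S g K g g h  input=h g g g $  — match h
step 5: stack=$ S g K g g  input=g g g $  — match g
step 6: stack=$ S g K g  input=g g $  — match g
step 7: stack=$ S g K  input=g $  — expand K ::= epsilon
step 8: stack=$ S g  input=g $  — match g
step 9: stack=$ S  input=$  — expand S ::= epsilon
Accept reached after 9 steps.

9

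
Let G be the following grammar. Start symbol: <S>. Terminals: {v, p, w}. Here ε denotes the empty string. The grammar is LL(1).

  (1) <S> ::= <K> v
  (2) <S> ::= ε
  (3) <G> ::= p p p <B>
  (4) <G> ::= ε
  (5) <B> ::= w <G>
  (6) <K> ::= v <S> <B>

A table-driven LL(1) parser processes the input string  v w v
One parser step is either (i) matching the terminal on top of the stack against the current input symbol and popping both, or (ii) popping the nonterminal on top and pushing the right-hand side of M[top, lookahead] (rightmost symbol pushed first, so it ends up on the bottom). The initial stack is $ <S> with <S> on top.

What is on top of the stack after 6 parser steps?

step 1: stack=$ <S>  input=v w v $  — expand <S> ::= <K> v
step 2: stack=$ v <K>  input=v w v $  — expand <K> ::= v <S> <B>
step 3: stack=$ v <B> <S> v  input=v w v $  — match v
step 4: stack=$ v <B> <S>  input=w v $  — expand <S> ::= ε
step 5: stack=$ v <B>  input=w v $  — expand <B> ::= w <G>
step 6: stack=$ v <G> w  input=w v $  — match w
Stack after step 6: $ v <G> (top = <G>).

<G>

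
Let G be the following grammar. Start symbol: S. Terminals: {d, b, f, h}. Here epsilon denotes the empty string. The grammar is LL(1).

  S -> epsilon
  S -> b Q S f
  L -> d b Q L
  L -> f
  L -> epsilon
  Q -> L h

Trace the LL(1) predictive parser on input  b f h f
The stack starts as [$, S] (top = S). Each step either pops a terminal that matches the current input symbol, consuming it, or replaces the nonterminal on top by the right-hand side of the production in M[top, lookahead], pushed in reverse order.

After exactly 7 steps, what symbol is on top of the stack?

step 1: stack=$ S  input=b f h f $  — expand S -> b Q S f
step 2: stack=$ f S Q b  input=b f h f $  — match b
step 3: stack=$ f S Q  input=f h f $  — expand Q -> L h
step 4: stack=$ f S h L  input=f h f $  — expand L -> f
step 5: stack=$ f S h f  input=f h f $  — match f
step 6: stack=$ f S h  input=h f $  — match h
step 7: stack=$ f S  input=f $  — expand S -> epsilon
Stack after step 7: $ f (top = f).

f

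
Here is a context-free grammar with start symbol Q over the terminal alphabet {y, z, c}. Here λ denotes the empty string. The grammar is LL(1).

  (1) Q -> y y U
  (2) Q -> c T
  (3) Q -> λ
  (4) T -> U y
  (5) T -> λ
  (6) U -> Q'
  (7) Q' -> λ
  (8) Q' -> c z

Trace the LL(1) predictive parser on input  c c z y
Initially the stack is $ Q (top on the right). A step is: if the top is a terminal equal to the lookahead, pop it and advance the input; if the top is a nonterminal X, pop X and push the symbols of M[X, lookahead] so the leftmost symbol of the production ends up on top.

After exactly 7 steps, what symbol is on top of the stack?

y

     Stack    Input      Action
  1  $ Q      c c z y $  expand Q -> c T
  2  $ T c    c c z y $  match c
  3  $ T      c z y $    expand T -> U y
  4  $ y U    c z y $    expand U -> Q'
  5  $ y Q'   c z y $    expand Q' -> c z
  6  $ y z c  c z y $    match c
  7  $ y z    z y $      match z
Stack after step 7: $ y (top = y).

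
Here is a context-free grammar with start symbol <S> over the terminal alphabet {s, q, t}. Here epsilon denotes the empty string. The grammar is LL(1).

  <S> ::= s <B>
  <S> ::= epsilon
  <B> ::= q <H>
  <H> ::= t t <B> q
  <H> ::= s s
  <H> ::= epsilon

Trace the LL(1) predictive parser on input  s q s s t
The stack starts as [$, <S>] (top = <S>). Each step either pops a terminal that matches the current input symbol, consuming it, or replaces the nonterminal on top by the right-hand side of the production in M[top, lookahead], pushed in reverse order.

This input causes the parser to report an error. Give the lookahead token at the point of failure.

t

step 1: stack=$ <S>  input=s q s s t $  — expand <S> ::= s <B>
step 2: stack=$ <B> s  input=s q s s t $  — match s
step 3: stack=$ <B>  input=q s s t $  — expand <B> ::= q <H>
step 4: stack=$ <H> q  input=q s s t $  — match q
step 5: stack=$ <H>  input=s s t $  — expand <H> ::= s s
step 6: stack=$ s s  input=s s t $  — match s
step 7: stack=$ s  input=s t $  — match s
step 8: stack=$  input=t $  — error: stack empty but input remains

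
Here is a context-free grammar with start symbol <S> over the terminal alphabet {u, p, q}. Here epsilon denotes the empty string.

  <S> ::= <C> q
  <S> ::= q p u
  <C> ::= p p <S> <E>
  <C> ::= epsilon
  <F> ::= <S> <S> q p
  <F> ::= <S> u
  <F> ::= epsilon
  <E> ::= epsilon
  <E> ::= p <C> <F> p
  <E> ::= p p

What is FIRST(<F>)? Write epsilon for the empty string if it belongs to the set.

{epsilon, p, q}

FIRST(<C>) = {epsilon, p}
FIRST(<E>) = {epsilon, p}
FIRST(<S>) = {p, q}  (via <C> q)
FIRST(<F>) = {epsilon, p, q}  (via <S> <S> q p, <S> u)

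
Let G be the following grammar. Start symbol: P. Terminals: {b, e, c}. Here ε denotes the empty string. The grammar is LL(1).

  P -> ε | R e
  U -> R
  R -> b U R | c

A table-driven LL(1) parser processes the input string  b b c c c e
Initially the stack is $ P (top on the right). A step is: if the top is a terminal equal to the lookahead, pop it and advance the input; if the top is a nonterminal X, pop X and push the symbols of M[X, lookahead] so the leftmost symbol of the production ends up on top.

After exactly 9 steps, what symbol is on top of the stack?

step 1: stack=$ P  input=b b c c c e $  — expand P -> R e
step 2: stack=$ e R  input=b b c c c e $  — expand R -> b U R
step 3: stack=$ e R U b  input=b b c c c e $  — match b
step 4: stack=$ e R U  input=b c c c e $  — expand U -> R
step 5: stack=$ e R R  input=b c c c e $  — expand R -> b U R
step 6: stack=$ e R R U b  input=b c c c e $  — match b
step 7: stack=$ e R R U  input=c c c e $  — expand U -> R
step 8: stack=$ e R R R  input=c c c e $  — expand R -> c
step 9: stack=$ e R R c  input=c c c e $  — match c
Stack after step 9: $ e R R (top = R).

R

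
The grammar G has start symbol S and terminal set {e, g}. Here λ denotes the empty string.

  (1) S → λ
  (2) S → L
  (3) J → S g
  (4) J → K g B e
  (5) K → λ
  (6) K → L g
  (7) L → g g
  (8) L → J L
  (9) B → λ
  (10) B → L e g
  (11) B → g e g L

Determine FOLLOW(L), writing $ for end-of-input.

{$, e, g}

FIRST(S): from S→λ we get {λ}; from S→L we get {g}. So FIRST(S) = {λ, g}.
FIRST(J): from J→S g we get {g}; from J→K g B e we get {g}. So FIRST(J) = {g}.
FIRST(L): from L→g g we get {g}; from L→J L we get {g}. So FIRST(L) = {g}.
FIRST(K): from K→λ we get {λ}; from K→L g we get {g}. So FIRST(K) = {λ, g}.
FIRST(B): from B→λ we get {λ}; from B→L e g we get {g}; from B→g e g L we get {g}. So FIRST(B) = {λ, g}.
FOLLOW(S) includes $ since S is the start symbol.
FOLLOW(S): in J→S g, S is followed by g with FIRST {g}. Thus FOLLOW(S) = {$, g}.
FOLLOW(J): in L→J L, J is followed by L with FIRST {g}. Thus FOLLOW(J) = {g}.
FOLLOW(K): in J→K g B e, K is followed by g B e with FIRST {g}. Thus FOLLOW(K) = {g}.
FOLLOW(B): in J→K g B e, B is followed by e with FIRST {e}. Thus FOLLOW(B) = {e}.
FOLLOW(L): in S→L, the suffix after L is empty, so FOLLOW(L) ⊇ FOLLOW(S) = {$, g}; in K→L g, L is followed by g with FIRST {g}; in L→J L, the suffix after L is empty (adds nothing new); in B→L e g, L is followed by e g with FIRST {e}; in B→g e g L, the suffix after L is empty, so FOLLOW(L) ⊇ FOLLOW(B) = {e}. Thus FOLLOW(L) = {$, e, g}.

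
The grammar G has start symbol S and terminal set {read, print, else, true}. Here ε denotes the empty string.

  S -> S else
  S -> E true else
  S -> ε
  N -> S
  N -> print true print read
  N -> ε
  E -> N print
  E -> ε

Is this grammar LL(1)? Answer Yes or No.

No

FIRST(S) = {ε, else, print, true}
FIRST(N) = {ε, else, print, true}
FIRST(E) = {ε, else, print, true}
FOLLOW(S) = {$, else, print}
FOLLOW(N) = {print}
FOLLOW(E) = {true}
Cell M[E, true] receives both E -> N print and E -> ε — the grammar is not LL(1).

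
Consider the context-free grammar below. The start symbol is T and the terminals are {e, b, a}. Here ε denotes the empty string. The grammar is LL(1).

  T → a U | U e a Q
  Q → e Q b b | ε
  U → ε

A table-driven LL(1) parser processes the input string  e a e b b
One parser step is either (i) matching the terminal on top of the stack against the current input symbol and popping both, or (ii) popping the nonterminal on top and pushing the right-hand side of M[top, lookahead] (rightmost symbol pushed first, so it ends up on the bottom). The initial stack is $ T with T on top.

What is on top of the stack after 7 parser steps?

b

     Stack      Input        Action
  1  $ T        e a e b b $  expand T → U e a Q
  2  $ Q a e U  e a e b b $  expand U → ε
  3  $ Q a e    e a e b b $  match e
  4  $ Q a      a e b b $    match a
  5  $ Q        e b b $      expand Q → e Q b b
  6  $ b b Q e  e b b $      match e
  7  $ b b Q    b b $        expand Q → ε
Stack after step 7: $ b b (top = b).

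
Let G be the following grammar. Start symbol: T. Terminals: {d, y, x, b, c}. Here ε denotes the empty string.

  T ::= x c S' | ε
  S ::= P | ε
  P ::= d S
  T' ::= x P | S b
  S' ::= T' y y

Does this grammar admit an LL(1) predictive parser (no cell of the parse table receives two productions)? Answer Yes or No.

FIRST(T) = {ε, x}
FIRST(S) = {ε, d}
FIRST(P) = {d}
FIRST(T') = {b, d, x}
FIRST(S') = {b, d, x}
FOLLOW(T) = {$}
FOLLOW(S) = {b, y}
FOLLOW(P) = {b, y}
FOLLOW(T') = {y}
FOLLOW(S') = {$}
Each cell of M receives at most one production.

Yes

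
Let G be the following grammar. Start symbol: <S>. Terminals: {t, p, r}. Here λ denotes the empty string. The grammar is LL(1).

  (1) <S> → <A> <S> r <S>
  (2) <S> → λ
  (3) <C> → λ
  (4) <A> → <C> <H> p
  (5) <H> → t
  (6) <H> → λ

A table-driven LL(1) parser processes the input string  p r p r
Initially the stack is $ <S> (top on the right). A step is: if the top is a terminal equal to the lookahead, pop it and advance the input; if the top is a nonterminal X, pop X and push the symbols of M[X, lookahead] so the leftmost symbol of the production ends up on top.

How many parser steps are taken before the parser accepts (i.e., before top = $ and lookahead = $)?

15

      Stack                  Input      Action
   1  $ <S>                  p r p r $  expand <S> → <A> <S> r <S>
   2  $ <S> r <S> <A>        p r p r $  expand <A> → <C> <H> p
   3  $ <S> r <S> p <H> <C>  p r p r $  expand <C> → λ
   4  $ <S> r <S> p <H>      p r p r $  expand <H> → λ
   5  $ <S> r <S> p          p r p r $  match p
   6  $ <S> r <S>            r p r $    expand <S> → λ
   7  $ <S> r                r p r $    match r
   8  $ <S>                  p r $      expand <S> → <A> <S> r <S>
   9  $ <S> r <S> <A>        p r $      expand <A> → <C> <H> p
  10  $ <S> r <S> p <H> <C>  p r $      expand <C> → λ
  11  $ <S> r <S> p <H>      p r $      expand <H> → λ
  12  $ <S> r <S> p          p r $      match p
  13  $ <S> r <S>            r $        expand <S> → λ
  14  $ <S> r                r $        match r
  15  $ <S>                  $          expand <S> → λ
Accept reached after 15 steps.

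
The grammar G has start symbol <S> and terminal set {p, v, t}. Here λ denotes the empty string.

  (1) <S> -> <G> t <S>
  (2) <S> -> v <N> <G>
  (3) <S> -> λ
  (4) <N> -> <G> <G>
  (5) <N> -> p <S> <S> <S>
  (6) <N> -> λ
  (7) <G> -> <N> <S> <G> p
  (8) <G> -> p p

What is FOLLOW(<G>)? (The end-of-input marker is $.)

FIRST(<S>) = {λ, p, v}  (via <G> t <S>)
FIRST(<N>) = {λ, p, v}  (via <G> <G>)
FIRST(<G>) = {p, v}  (via <N> <S> <G> p)
FOLLOW(<S>) includes $ since <S> is the start symbol.
FOLLOW(<N>): in <S>->v <N> <G>, <N> is followed by <G> with FIRST {p, v}; in <G>-><N> <S> <G> p, <N> is followed by <S> <G> p with FIRST {p, v}. Thus FOLLOW(<N>) = {p, v}.
FOLLOW(<S>): in <S>-><G> t <S>, the suffix after <S> is empty (adds nothing new); in <N>->p <S> <S> <S> (occurrence 1), <S> is followed by <S> <S> with FIRST {λ, p, v}; in <N>->p <S> <S> <S> (occurrence 1), the suffix after <S> is nullable, so FOLLOW(<S>) ⊇ FOLLOW(<N>) = {p, v}; in <N>->p <S> <S> <S> (occurrence 2), <S> is followed by <S> with FIRST {λ, p, v}; in <N>->p <S> <S> <S> (occurrence 2), the suffix after <S> is nullable, so FOLLOW(<S>) ⊇ FOLLOW(<N>) = {p, v}; in <N>->p <S> <S> <S> (occurrence 3), the suffix after <S> is empty, so FOLLOW(<S>) ⊇ FOLLOW(<N>) = {p, v}; in <G>-><N> <S> <G> p, <S> is followed by <G> p with FIRST {p, v}. Thus FOLLOW(<S>) = {$, p, v}.
FOLLOW(<G>): in <S>-><G> t <S>, <G> is followed by t <S> with FIRST {t}; in <S>->v <N> <G>, the suffix after <G> is empty, so FOLLOW(<G>) ⊇ FOLLOW(<S>) = {$, p, v}; in <N>-><G> <G> (occurrence 1), <G> is followed by <G> with FIRST {p, v}; in <N>-><G> <G> (occurrence 2), the suffix after <G> is empty, so FOLLOW(<G>) ⊇ FOLLOW(<N>) = {p, v}; in <G>-><N> <S> <G> p, <G> is followed by p with FIRST {p}. Thus FOLLOW(<G>) = {$, p, t, v}.

{$, p, t, v}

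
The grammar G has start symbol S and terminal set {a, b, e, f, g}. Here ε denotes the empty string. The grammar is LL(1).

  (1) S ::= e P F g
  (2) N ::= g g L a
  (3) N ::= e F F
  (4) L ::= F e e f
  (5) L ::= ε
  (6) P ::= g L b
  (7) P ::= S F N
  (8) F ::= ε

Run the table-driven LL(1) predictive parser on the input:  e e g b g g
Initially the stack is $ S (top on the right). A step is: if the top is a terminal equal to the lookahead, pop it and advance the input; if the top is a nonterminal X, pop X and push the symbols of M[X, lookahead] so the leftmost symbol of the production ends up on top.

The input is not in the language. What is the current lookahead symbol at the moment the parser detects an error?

      Stack                Input          Action
   1  $ S                  e e g b g g $  expand S ::= e P F g
   2  $ g F P e            e e g b g g $  match e
   3  $ g F P              e g b g g $    expand P ::= S F N
   4  $ g F N F S          e g b g g $    expand S ::= e P F g
   5  $ g F N F g F P e    e g b g g $    match e
   6  $ g F N F g F P      g b g g $      expand P ::= g L b
   7  $ g F N F g F b L g  g b g g $      match g
   8  $ g F N F g F b L    b g g $        expand L ::= ε
   9  $ g F N F g F b      b g g $        match b
  10  $ g F N F g F        g g $          expand F ::= ε
  11  $ g F N F g          g g $          match g
  12  $ g F N F            g $            expand F ::= ε
  13  $ g F N              g $            expand N ::= g g L a
  14  $ g F a L g g        g $            match g
  15  $ g F a L g          $              error: top is terminal g but lookahead is $

$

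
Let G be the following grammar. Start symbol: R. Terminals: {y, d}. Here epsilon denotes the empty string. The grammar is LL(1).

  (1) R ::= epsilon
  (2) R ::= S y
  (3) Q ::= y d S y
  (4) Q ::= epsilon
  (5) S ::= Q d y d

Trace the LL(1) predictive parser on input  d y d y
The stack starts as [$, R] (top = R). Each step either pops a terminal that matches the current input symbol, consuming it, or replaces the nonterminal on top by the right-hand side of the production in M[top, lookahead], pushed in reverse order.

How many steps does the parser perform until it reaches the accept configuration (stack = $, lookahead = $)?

7

step 1: stack=$ R  input=d y d y $  — expand R ::= S y
step 2: stack=$ y S  input=d y d y $  — expand S ::= Q d y d
step 3: stack=$ y d y d Q  input=d y d y $  — expand Q ::= epsilon
step 4: stack=$ y d y d  input=d y d y $  — match d
step 5: stack=$ y d y  input=y d y $  — match y
step 6: stack=$ y d  input=d y $  — match d
step 7: stack=$ y  input=y $  — match y
Accept reached after 7 steps.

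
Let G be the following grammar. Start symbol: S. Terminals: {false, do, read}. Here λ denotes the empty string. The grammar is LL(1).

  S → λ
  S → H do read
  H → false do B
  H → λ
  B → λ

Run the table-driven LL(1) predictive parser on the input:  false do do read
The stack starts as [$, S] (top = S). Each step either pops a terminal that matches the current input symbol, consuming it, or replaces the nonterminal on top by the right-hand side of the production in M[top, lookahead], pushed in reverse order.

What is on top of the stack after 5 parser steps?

step 1: stack=$ S  input=false do do read $  — expand S → H do read
step 2: stack=$ read do H  input=false do do read $  — expand H → false do B
step 3: stack=$ read do B do false  input=false do do read $  — match false
step 4: stack=$ read do B do  input=do do read $  — match do
step 5: stack=$ read do B  input=do read $  — expand B → λ
Stack after step 5: $ read do (top = do).

do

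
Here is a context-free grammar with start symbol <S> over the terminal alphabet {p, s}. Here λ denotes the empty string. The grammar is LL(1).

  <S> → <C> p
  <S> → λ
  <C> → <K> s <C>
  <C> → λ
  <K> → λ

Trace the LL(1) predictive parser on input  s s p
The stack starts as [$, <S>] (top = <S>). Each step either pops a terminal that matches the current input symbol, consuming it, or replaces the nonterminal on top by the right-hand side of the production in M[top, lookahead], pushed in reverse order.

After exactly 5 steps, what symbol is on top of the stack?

step 1: stack=$ <S>  input=s s p $  — expand <S> → <C> p
step 2: stack=$ p <C>  input=s s p $  — expand <C> → <K> s <C>
step 3: stack=$ p <C> s <K>  input=s s p $  — expand <K> → λ
step 4: stack=$ p <C> s  input=s s p $  — match s
step 5: stack=$ p <C>  input=s p $  — expand <C> → <K> s <C>
Stack after step 5: $ p <C> s <K> (top = <K>).

<K>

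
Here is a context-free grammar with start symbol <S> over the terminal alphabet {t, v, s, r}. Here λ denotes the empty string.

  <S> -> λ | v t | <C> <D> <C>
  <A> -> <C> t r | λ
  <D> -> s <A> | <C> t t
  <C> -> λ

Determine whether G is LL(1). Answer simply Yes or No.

FIRST(<S>) = {λ, s, t, v}
FIRST(<A>) = {λ, t}
FIRST(<D>) = {s, t}
FIRST(<C>) = {λ}
FOLLOW(<S>) = {$}
FOLLOW(<A>) = {$}
FOLLOW(<D>) = {$}
FOLLOW(<C>) = {$, s, t}
Each cell of M receives at most one production.

Yes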